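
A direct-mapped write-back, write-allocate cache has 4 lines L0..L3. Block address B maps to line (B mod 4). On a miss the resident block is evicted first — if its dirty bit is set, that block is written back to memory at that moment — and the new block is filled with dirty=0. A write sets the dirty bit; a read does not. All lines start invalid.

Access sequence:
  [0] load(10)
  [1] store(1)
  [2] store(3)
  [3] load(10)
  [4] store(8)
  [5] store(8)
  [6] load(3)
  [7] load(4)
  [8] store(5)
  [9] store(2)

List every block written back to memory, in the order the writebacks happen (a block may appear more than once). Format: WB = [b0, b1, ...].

0: R B10 -> L2 miss  d=-]
1: W B1 -> L1 miss  d=D]
2: W B3 -> L3 miss  d=D]
3: R B10 -> L2 hit  d=-]
4: W B8 -> L0 miss  d=D]
5: W B8 -> L0 hit  d=D]
6: R B3 -> L3 hit  d=D]
7: R B4 -> L0 miss wb->B8  d=-]
8: W B5 -> L1 miss wb->B1  d=D]
9: W B2 -> L2 miss  d=D]

WB = [8, 1]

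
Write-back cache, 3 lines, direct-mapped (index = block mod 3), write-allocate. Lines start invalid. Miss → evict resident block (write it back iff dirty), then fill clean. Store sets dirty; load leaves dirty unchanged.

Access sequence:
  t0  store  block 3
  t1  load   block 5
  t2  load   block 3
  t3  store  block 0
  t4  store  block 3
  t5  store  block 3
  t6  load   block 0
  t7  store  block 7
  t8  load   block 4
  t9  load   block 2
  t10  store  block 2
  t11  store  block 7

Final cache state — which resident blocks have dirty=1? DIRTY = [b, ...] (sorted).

DIRTY = [2, 7]

0: W B3 → L0 miss [D]
1: R B5 → L2 miss [-]
2: R B3 → L0 hit [D]
3: W B0 → L0 miss wb→B3 [D]
4: W B3 → L0 miss wb→B0 [D]
5: W B3 → L0 hit [D]
6: R B0 → L0 miss wb→B3 [-]
7: W B7 → L1 miss [D]
8: R B4 → L1 miss wb→B7 [-]
9: R B2 → L2 miss [-]
10: W B2 → L2 hit [D]
11: W B7 → L1 miss [D]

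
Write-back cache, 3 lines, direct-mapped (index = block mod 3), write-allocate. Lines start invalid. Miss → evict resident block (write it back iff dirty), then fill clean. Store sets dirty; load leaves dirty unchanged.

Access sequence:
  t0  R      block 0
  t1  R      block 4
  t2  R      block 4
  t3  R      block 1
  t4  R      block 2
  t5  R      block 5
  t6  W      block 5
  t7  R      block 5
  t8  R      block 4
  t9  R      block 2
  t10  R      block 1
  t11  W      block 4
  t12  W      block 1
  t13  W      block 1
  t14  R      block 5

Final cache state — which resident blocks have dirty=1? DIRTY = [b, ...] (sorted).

0: R B0 → L0 miss [-]
1: R B4 → L1 miss [-]
2: R B4 → L1 hit [-]
3: R B1 → L1 miss [-]
4: R B2 → L2 miss [-]
5: R B5 → L2 miss [-]
6: W B5 → L2 hit [D]
7: R B5 → L2 hit [D]
8: R B4 → L1 miss [-]
9: R B2 → L2 miss wb→B5 [-]
10: R B1 → L1 miss [-]
11: W B4 → L1 miss [D]
12: W B1 → L1 miss wb→B4 [D]
13: W B1 → L1 hit [D]
14: R B5 → L2 miss [-]

DIRTY = [1]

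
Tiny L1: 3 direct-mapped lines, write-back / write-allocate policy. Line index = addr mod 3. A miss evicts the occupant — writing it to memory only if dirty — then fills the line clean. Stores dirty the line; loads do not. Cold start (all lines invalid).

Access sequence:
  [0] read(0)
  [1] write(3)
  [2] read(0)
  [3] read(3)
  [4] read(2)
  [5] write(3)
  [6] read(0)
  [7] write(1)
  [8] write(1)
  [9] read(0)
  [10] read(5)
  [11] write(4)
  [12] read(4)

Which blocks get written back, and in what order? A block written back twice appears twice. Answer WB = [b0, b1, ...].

  0 | R B0 → L0 miss [-]
  1 | W B3 → L0 miss [D]
  2 | R B0 → L0 miss wb→B3 [-]
  3 | R B3 → L0 miss [-]
  4 | R B2 → L2 miss [-]
  5 | W B3 → L0 hit [D]
  6 | R B0 → L0 miss wb→B3 [-]
  7 | W B1 → L1 miss [D]
  8 | W B1 → L1 hit [D]
  9 | R B0 → L0 hit [-]
  10 | R B5 → L2 miss [-]
  11 | W B4 → L1 miss wb→B1 [D]
  12 | R B4 → L1 hit [D]

WB = [3, 3, 1]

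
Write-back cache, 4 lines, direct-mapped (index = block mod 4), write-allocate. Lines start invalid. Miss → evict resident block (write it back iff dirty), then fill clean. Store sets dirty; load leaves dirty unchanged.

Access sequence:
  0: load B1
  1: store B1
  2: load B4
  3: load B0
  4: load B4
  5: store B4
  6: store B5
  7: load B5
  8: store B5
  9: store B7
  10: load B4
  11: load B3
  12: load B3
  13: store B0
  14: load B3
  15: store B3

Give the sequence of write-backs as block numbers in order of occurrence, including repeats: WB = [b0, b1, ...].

WB = [1, 7, 4]

  0 | R B1 → L1 miss [-]
  1 | W B1 → L1 hit [D]
  2 | R B4 → L0 miss [-]
  3 | R B0 → L0 miss [-]
  4 | R B4 → L0 miss [-]
  5 | W B4 → L0 hit [D]
  6 | W B5 → L1 miss wb→B1 [D]
  7 | R B5 → L1 hit [D]
  8 | W B5 → L1 hit [D]
  9 | W B7 → L3 miss [D]
  10 | R B4 → L0 hit [D]
  11 | R B3 → L3 miss wb→B7 [-]
  12 | R B3 → L3 hit [-]
  13 | W B0 → L0 miss wb→B4 [D]
  14 | R B3 → L3 hit [-]
  15 | W B3 → L3 hit [D]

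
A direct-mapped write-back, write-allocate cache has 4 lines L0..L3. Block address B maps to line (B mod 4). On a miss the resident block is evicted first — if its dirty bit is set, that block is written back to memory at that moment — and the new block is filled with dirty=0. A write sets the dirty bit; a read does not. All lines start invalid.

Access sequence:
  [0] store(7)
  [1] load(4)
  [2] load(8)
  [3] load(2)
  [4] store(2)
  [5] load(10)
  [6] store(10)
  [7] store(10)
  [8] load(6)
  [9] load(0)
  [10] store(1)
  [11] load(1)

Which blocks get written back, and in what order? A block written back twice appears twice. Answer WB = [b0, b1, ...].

WB = [2, 10]

  0 | W B7 → L3 miss [D]
  1 | R B4 → L0 miss [-]
  2 | R B8 → L0 miss [-]
  3 | R B2 → L2 miss [-]
  4 | W B2 → L2 hit [D]
  5 | R B10 → L2 miss wb→B2 [-]
  6 | W B10 → L2 hit [D]
  7 | W B10 → L2 hit [D]
  8 | R B6 → L2 miss wb→B10 [-]
  9 | R B0 → L0 miss [-]
  10 | W B1 → L1 miss [D]
  11 | R B1 → L1 hit [D]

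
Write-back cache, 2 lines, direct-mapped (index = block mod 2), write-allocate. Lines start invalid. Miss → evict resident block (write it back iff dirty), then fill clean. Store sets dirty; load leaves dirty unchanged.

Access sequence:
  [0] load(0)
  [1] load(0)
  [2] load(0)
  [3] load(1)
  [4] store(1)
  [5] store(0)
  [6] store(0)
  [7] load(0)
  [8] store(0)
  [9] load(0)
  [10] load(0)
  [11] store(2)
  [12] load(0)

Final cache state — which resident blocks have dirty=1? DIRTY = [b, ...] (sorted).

DIRTY = [1]

0: R B0 -> L0 miss  d=-]
1: R B0 -> L0 hit  d=-]
2: R B0 -> L0 hit  d=-]
3: R B1 -> L1 miss  d=-]
4: W B1 -> L1 hit  d=D]
5: W B0 -> L0 hit  d=D]
6: W B0 -> L0 hit  d=D]
7: R B0 -> L0 hit  d=D]
8: W B0 -> L0 hit  d=D]
9: R B0 -> L0 hit  d=D]
10: R B0 -> L0 hit  d=D]
11: W B2 -> L0 miss wb->B0  d=D]
12: R B0 -> L0 miss wb->B2  d=-]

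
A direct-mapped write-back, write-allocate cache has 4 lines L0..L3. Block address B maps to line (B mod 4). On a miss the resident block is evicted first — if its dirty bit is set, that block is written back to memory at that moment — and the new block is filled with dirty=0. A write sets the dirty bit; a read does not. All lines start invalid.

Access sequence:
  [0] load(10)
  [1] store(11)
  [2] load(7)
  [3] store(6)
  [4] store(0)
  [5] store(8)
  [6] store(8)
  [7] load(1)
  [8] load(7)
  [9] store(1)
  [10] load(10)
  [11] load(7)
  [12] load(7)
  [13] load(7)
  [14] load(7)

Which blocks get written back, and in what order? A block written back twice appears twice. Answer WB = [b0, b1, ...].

0: R B10 → L2 miss [-]
1: W B11 → L3 miss [D]
2: R B7 → L3 miss wb→B11 [-]
3: W B6 → L2 miss [D]
4: W B0 → L0 miss [D]
5: W B8 → L0 miss wb→B0 [D]
6: W B8 → L0 hit [D]
7: R B1 → L1 miss [-]
8: R B7 → L3 hit [-]
9: W B1 → L1 hit [D]
10: R B10 → L2 miss wb→B6 [-]
11: R B7 → L3 hit [-]
12: R B7 → L3 hit [-]
13: R B7 → L3 hit [-]
14: R B7 → L3 hit [-]

WB = [11, 0, 6]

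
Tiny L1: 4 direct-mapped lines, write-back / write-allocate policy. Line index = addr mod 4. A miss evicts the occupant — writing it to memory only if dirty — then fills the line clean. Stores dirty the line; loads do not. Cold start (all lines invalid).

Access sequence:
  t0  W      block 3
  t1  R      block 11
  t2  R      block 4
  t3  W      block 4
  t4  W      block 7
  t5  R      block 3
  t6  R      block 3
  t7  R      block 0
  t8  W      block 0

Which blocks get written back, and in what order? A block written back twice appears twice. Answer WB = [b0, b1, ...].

  0 | W B3 → L3 miss [D]
  1 | R B11 → L3 miss wb→B3 [-]
  2 | R B4 → L0 miss [-]
  3 | W B4 → L0 hit [D]
  4 | W B7 → L3 miss [D]
  5 | R B3 → L3 miss wb→B7 [-]
  6 | R B3 → L3 hit [-]
  7 | R B0 → L0 miss wb→B4 [-]
  8 | W B0 → L0 hit [D]

WB = [3, 7, 4]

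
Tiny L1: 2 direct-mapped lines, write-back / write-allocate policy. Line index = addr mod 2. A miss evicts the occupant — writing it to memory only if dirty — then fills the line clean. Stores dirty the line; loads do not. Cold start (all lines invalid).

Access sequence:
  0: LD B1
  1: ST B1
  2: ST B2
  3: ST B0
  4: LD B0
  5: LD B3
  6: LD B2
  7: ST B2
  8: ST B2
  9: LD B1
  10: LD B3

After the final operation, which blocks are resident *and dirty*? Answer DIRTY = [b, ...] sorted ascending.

0: R B1 → L1 miss [-]
1: W B1 → L1 hit [D]
2: W B2 → L0 miss [D]
3: W B0 → L0 miss wb→B2 [D]
4: R B0 → L0 hit [D]
5: R B3 → L1 miss wb→B1 [-]
6: R B2 → L0 miss wb→B0 [-]
7: W B2 → L0 hit [D]
8: W B2 → L0 hit [D]
9: R B1 → L1 miss [-]
10: R B3 → L1 miss [-]

DIRTY = [2]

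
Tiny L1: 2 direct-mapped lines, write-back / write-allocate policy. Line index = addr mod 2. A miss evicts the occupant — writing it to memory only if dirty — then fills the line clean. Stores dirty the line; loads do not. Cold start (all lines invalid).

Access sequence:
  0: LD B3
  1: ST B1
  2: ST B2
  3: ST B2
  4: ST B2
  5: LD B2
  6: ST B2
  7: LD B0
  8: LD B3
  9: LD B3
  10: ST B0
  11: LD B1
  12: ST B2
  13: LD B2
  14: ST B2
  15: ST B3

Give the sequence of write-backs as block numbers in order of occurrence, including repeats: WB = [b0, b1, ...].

  0 | R B3 → L1 miss [-]
  1 | W B1 → L1 miss [D]
  2 | W B2 → L0 miss [D]
  3 | W B2 → L0 hit [D]
  4 | W B2 → L0 hit [D]
  5 | R B2 → L0 hit [D]
  6 | W B2 → L0 hit [D]
  7 | R B0 → L0 miss wb→B2 [-]
  8 | R B3 → L1 miss wb→B1 [-]
  9 | R B3 → L1 hit [-]
  10 | W B0 → L0 hit [D]
  11 | R B1 → L1 miss [-]
  12 | W B2 → L0 miss wb→B0 [D]
  13 | R B2 → L0 hit [D]
  14 | W B2 → L0 hit [D]
  15 | W B3 → L1 miss [D]

WB = [2, 1, 0]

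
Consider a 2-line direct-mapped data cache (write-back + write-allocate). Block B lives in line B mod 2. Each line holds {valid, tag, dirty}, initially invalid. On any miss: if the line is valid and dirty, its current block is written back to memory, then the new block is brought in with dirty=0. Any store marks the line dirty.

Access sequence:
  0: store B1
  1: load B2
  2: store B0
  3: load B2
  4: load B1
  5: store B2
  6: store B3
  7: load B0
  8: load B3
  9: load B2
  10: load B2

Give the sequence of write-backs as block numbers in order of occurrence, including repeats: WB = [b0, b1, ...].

WB = [0, 1, 2]

  0 | W B1 → L1 miss [D]
  1 | R B2 → L0 miss [-]
  2 | W B0 → L0 miss [D]
  3 | R B2 → L0 miss wb→B0 [-]
  4 | R B1 → L1 hit [D]
  5 | W B2 → L0 hit [D]
  6 | W B3 → L1 miss wb→B1 [D]
  7 | R B0 → L0 miss wb→B2 [-]
  8 | R B3 → L1 hit [D]
  9 | R B2 → L0 miss [-]
  10 | R B2 → L0 hit [-]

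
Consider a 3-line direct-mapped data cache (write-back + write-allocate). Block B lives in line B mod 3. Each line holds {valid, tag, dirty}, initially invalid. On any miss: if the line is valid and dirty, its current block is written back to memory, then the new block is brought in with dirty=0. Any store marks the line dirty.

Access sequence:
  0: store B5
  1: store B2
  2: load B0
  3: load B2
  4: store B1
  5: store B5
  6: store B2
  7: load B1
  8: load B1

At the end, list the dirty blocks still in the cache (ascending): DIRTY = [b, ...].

DIRTY = [1, 2]

0: W B5 → L2 miss [D]
1: W B2 → L2 miss wb→B5 [D]
2: R B0 → L0 miss [-]
3: R B2 → L2 hit [D]
4: W B1 → L1 miss [D]
5: W B5 → L2 miss wb→B2 [D]
6: W B2 → L2 miss wb→B5 [D]
7: R B1 → L1 hit [D]
8: R B1 → L1 hit [D]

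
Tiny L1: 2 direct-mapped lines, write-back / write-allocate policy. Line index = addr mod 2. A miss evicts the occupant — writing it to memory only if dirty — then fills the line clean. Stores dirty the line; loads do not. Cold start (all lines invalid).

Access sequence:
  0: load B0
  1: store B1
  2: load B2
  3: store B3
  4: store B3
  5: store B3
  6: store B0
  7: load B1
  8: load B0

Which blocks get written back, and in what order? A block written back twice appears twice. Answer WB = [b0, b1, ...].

0: R B0 → L0 miss [-]
1: W B1 → L1 miss [D]
2: R B2 → L0 miss [-]
3: W B3 → L1 miss wb→B1 [D]
4: W B3 → L1 hit [D]
5: W B3 → L1 hit [D]
6: W B0 → L0 miss [D]
7: R B1 → L1 miss wb→B3 [-]
8: R B0 → L0 hit [D]

WB = [1, 3]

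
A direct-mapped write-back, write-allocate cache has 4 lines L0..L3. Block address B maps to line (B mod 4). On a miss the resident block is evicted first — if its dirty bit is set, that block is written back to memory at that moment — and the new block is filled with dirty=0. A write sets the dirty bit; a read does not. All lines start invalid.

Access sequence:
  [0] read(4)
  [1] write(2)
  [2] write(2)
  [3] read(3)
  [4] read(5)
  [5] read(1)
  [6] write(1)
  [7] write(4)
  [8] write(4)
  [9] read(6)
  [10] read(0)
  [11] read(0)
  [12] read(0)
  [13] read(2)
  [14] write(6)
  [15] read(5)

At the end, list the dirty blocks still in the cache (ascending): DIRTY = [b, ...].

0: R B4 -> L0 miss  d=-]
1: W B2 -> L2 miss  d=D]
2: W B2 -> L2 hit  d=D]
3: R B3 -> L3 miss  d=-]
4: R B5 -> L1 miss  d=-]
5: R B1 -> L1 miss  d=-]
6: W B1 -> L1 hit  d=D]
7: W B4 -> L0 hit  d=D]
8: W B4 -> L0 hit  d=D]
9: R B6 -> L2 miss wb->B2  d=-]
10: R B0 -> L0 miss wb->B4  d=-]
11: R B0 -> L0 hit  d=-]
12: R B0 -> L0 hit  d=-]
13: R B2 -> L2 miss  d=-]
14: W B6 -> L2 miss  d=D]
15: R B5 -> L1 miss wb->B1  d=-]

DIRTY = [6]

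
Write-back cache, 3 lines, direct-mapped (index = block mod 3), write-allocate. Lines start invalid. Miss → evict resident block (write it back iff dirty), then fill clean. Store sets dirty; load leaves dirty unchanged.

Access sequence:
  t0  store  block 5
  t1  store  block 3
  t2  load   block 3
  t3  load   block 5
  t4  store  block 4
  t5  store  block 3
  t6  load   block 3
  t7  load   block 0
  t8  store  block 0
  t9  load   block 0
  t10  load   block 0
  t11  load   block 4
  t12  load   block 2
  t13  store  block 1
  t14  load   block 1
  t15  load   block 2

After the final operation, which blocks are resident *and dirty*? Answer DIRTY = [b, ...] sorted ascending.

DIRTY = [0, 1]

  0 | W B5 → L2 miss [D]
  1 | W B3 → L0 miss [D]
  2 | R B3 → L0 hit [D]
  3 | R B5 → L2 hit [D]
  4 | W B4 → L1 miss [D]
  5 | W B3 → L0 hit [D]
  6 | R B3 → L0 hit [D]
  7 | R B0 → L0 miss wb→B3 [-]
  8 | W B0 → L0 hit [D]
  9 | R B0 → L0 hit [D]
  10 | R B0 → L0 hit [D]
  11 | R B4 → L1 hit [D]
  12 | R B2 → L2 miss wb→B5 [-]
  13 | W B1 → L1 miss wb→B4 [D]
  14 | R B1 → L1 hit [D]
  15 | R B2 → L2 hit [-]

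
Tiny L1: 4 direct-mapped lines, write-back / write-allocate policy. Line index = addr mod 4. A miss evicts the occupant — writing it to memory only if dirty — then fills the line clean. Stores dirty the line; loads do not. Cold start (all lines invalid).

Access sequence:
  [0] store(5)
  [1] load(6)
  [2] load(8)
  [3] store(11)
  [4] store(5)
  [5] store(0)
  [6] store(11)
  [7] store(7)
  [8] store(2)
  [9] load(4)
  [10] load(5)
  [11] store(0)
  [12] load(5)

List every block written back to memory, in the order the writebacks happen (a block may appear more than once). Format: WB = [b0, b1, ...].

WB = [11, 0]

0: W B5 → L1 miss [D]
1: R B6 → L2 miss [-]
2: R B8 → L0 miss [-]
3: W B11 → L3 miss [D]
4: W B5 → L1 hit [D]
5: W B0 → L0 miss [D]
6: W B11 → L3 hit [D]
7: W B7 → L3 miss wb→B11 [D]
8: W B2 → L2 miss [D]
9: R B4 → L0 miss wb→B0 [-]
10: R B5 → L1 hit [D]
11: W B0 → L0 miss [D]
12: R B5 → L1 hit [D]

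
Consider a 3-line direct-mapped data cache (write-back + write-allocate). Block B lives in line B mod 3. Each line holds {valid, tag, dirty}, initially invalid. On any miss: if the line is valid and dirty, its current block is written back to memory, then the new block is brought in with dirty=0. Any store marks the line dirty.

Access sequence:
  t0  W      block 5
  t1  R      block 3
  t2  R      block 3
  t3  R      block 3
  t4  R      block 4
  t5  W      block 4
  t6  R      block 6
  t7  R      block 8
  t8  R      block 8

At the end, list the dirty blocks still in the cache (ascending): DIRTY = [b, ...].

DIRTY = [4]

0: W B5 -> L2 miss  d=D]
1: R B3 -> L0 miss  d=-]
2: R B3 -> L0 hit  d=-]
3: R B3 -> L0 hit  d=-]
4: R B4 -> L1 miss  d=-]
5: W B4 -> L1 hit  d=D]
6: R B6 -> L0 miss  d=-]
7: R B8 -> L2 miss wb->B5  d=-]
8: R B8 -> L2 hit  d=-]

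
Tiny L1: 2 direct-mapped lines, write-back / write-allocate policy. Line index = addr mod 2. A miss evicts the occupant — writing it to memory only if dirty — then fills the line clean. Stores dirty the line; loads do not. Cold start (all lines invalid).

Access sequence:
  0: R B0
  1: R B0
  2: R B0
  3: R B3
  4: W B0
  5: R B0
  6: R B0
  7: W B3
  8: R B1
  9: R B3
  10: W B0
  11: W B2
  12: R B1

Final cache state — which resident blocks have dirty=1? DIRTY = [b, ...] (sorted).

DIRTY = [2]

  0 | R B0 → L0 miss [-]
  1 | R B0 → L0 hit [-]
  2 | R B0 → L0 hit [-]
  3 | R B3 → L1 miss [-]
  4 | W B0 → L0 hit [D]
  5 | R B0 → L0 hit [D]
  6 | R B0 → L0 hit [D]
  7 | W B3 → L1 hit [D]
  8 | R B1 → L1 miss wb→B3 [-]
  9 | R B3 → L1 miss [-]
  10 | W B0 → L0 hit [D]
  11 | W B2 → L0 miss wb→B0 [D]
  12 | R B1 → L1 miss [-]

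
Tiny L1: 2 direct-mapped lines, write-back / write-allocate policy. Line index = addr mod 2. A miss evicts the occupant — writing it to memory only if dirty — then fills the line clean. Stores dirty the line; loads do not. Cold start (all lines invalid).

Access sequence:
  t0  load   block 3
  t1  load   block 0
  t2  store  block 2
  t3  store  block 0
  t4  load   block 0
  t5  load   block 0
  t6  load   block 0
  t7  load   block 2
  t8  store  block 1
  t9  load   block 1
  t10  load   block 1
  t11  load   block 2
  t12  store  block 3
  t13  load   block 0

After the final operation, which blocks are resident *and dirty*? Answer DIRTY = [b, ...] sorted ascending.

0: R B3 -> L1 miss  d=-]
1: R B0 -> L0 miss  d=-]
2: W B2 -> L0 miss  d=D]
3: W B0 -> L0 miss wb->B2  d=D]
4: R B0 -> L0 hit  d=D]
5: R B0 -> L0 hit  d=D]
6: R B0 -> L0 hit  d=D]
7: R B2 -> L0 miss wb->B0  d=-]
8: W B1 -> L1 miss  d=D]
9: R B1 -> L1 hit  d=D]
10: R B1 -> L1 hit  d=D]
11: R B2 -> L0 hit  d=-]
12: W B3 -> L1 miss wb->B1  d=D]
13: R B0 -> L0 miss  d=-]

DIRTY = [3]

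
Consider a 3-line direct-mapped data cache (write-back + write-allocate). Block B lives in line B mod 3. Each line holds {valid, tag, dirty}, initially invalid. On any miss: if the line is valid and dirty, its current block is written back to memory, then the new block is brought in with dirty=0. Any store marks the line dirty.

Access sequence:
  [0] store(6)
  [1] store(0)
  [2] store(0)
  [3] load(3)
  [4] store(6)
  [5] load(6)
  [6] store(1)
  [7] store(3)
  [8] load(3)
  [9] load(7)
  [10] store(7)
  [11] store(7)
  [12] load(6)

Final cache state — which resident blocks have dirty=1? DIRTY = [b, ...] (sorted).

DIRTY = [7]

0: W B6 → L0 miss [D]
1: W B0 → L0 miss wb→B6 [D]
2: W B0 → L0 hit [D]
3: R B3 → L0 miss wb→B0 [-]
4: W B6 → L0 miss [D]
5: R B6 → L0 hit [D]
6: W B1 → L1 miss [D]
7: W B3 → L0 miss wb→B6 [D]
8: R B3 → L0 hit [D]
9: R B7 → L1 miss wb→B1 [-]
10: W B7 → L1 hit [D]
11: W B7 → L1 hit [D]
12: R B6 → L0 miss wb→B3 [-]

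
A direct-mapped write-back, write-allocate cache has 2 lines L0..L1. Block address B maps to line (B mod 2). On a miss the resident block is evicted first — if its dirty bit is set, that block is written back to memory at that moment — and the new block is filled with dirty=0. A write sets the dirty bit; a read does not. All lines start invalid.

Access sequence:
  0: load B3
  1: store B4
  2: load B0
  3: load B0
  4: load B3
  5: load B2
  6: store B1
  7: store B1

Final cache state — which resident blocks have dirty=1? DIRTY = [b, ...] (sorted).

DIRTY = [1]

0: R B3 → L1 miss [-]
1: W B4 → L0 miss [D]
2: R B0 → L0 miss wb→B4 [-]
3: R B0 → L0 hit [-]
4: R B3 → L1 hit [-]
5: R B2 → L0 miss [-]
6: W B1 → L1 miss [D]
7: W B1 → L1 hit [D]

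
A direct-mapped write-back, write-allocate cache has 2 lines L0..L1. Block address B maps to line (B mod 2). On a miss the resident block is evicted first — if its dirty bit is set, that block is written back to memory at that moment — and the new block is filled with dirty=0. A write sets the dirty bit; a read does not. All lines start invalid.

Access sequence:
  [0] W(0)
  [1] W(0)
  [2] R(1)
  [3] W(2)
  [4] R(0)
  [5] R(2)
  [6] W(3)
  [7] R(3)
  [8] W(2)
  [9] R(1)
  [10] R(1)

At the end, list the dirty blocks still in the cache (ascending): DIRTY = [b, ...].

0: W B0 -> L0 miss  d=D]
1: W B0 -> L0 hit  d=D]
2: R B1 -> L1 miss  d=-]
3: W B2 -> L0 miss wb->B0  d=D]
4: R B0 -> L0 miss wb->B2  d=-]
5: R B2 -> L0 miss  d=-]
6: W B3 -> L1 miss  d=D]
7: R B3 -> L1 hit  d=D]
8: W B2 -> L0 hit  d=D]
9: R B1 -> L1 miss wb->B3  d=-]
10: R B1 -> L1 hit  d=-]

DIRTY = [2]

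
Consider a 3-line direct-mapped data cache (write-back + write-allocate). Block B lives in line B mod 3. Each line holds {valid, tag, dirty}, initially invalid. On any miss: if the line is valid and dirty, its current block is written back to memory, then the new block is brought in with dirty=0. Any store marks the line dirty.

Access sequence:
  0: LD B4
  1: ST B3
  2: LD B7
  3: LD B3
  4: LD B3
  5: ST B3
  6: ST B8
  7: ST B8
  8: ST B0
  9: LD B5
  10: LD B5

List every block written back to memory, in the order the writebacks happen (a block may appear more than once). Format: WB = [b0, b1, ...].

0: R B4 -> L1 miss  d=-]
1: W B3 -> L0 miss  d=D]
2: R B7 -> L1 miss  d=-]
3: R B3 -> L0 hit  d=D]
4: R B3 -> L0 hit  d=D]
5: W B3 -> L0 hit  d=D]
6: W B8 -> L2 miss  d=D]
7: W B8 -> L2 hit  d=D]
8: W B0 -> L0 miss wb->B3  d=D]
9: R B5 -> L2 miss wb->B8  d=-]
10: R B5 -> L2 hit  d=-]

WB = [3, 8]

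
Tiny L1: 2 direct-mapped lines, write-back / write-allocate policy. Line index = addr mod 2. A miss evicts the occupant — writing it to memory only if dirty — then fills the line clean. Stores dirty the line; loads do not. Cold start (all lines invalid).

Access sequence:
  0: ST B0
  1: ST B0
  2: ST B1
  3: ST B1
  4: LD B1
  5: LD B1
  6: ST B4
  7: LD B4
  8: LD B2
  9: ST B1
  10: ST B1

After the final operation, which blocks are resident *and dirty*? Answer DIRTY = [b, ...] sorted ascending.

DIRTY = [1]

0: W B0 -> L0 miss  d=D]
1: W B0 -> L0 hit  d=D]
2: W B1 -> L1 miss  d=D]
3: W B1 -> L1 hit  d=D]
4: R B1 -> L1 hit  d=D]
5: R B1 -> L1 hit  d=D]
6: W B4 -> L0 miss wb->B0  d=D]
7: R B4 -> L0 hit  d=D]
8: R B2 -> L0 miss wb->B4  d=-]
9: W B1 -> L1 hit  d=D]
10: W B1 -> L1 hit  d=D]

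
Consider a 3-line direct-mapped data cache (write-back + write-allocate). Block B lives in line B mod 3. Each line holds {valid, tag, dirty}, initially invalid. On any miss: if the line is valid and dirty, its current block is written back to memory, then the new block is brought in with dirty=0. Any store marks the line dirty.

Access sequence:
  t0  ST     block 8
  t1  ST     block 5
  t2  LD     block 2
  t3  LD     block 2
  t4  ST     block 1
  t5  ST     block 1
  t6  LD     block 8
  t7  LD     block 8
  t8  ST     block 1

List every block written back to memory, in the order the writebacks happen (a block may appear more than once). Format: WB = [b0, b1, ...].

0: W B8 -> L2 miss  d=D]
1: W B5 -> L2 miss wb->B8  d=D]
2: R B2 -> L2 miss wb->B5  d=-]
3: R B2 -> L2 hit  d=-]
4: W B1 -> L1 miss  d=D]
5: W B1 -> L1 hit  d=D]
6: R B8 -> L2 miss  d=-]
7: R B8 -> L2 hit  d=-]
8: W B1 -> L1 hit  d=D]

WB = [8, 5]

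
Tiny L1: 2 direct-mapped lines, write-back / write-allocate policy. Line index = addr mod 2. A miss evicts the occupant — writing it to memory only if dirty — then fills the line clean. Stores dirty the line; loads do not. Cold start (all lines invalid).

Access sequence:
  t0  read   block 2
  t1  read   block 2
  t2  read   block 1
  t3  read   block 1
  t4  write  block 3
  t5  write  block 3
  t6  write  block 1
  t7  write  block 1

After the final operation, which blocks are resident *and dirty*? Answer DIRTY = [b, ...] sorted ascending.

0: R B2 → L0 miss [-]
1: R B2 → L0 hit [-]
2: R B1 → L1 miss [-]
3: R B1 → L1 hit [-]
4: W B3 → L1 miss [D]
5: W B3 → L1 hit [D]
6: W B1 → L1 miss wb→B3 [D]
7: W B1 → L1 hit [D]

DIRTY = [1]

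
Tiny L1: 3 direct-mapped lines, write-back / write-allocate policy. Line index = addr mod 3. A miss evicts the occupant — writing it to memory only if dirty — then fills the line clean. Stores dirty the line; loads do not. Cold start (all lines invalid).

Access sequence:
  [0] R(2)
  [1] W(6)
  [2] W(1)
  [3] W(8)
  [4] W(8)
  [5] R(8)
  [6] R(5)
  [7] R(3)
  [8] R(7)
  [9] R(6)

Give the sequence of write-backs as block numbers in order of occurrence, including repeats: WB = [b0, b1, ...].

WB = [8, 6, 1]

0: R B2 → L2 miss [-]
1: W B6 → L0 miss [D]
2: W B1 → L1 miss [D]
3: W B8 → L2 miss [D]
4: W B8 → L2 hit [D]
5: R B8 → L2 hit [D]
6: R B5 → L2 miss wb→B8 [-]
7: R B3 → L0 miss wb→B6 [-]
8: R B7 → L1 miss wb→B1 [-]
9: R B6 → L0 miss [-]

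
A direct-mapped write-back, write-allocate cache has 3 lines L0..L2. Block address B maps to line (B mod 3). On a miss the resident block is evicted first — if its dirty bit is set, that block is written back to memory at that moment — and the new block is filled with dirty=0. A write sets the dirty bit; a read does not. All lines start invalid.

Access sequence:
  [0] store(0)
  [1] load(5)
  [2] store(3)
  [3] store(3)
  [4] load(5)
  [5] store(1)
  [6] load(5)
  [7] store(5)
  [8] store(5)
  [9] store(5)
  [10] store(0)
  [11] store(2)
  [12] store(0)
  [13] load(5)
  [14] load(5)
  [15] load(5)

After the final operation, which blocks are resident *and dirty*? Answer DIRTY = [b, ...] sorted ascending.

0: W B0 -> L0 miss  d=D]
1: R B5 -> L2 miss  d=-]
2: W B3 -> L0 miss wb->B0  d=D]
3: W B3 -> L0 hit  d=D]
4: R B5 -> L2 hit  d=-]
5: W B1 -> L1 miss  d=D]
6: R B5 -> L2 hit  d=-]
7: W B5 -> L2 hit  d=D]
8: W B5 -> L2 hit  d=D]
9: W B5 -> L2 hit  d=D]
10: W B0 -> L0 miss wb->B3  d=D]
11: W B2 -> L2 miss wb->B5  d=D]
12: W B0 -> L0 hit  d=D]
13: R B5 -> L2 miss wb->B2  d=-]
14: R B5 -> L2 hit  d=-]
15: R B5 -> L2 hit  d=-]

DIRTY = [0, 1]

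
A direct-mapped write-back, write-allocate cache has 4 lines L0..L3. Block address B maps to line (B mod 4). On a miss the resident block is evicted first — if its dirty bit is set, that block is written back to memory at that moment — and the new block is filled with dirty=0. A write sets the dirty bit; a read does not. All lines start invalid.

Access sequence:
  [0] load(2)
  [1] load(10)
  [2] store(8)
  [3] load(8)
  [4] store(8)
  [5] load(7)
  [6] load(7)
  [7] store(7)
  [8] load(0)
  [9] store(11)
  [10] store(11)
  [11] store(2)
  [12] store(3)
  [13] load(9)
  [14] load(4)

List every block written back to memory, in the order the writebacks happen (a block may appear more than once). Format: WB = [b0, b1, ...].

  0 | R B2 → L2 miss [-]
  1 | R B10 → L2 miss [-]
  2 | W B8 → L0 miss [D]
  3 | R B8 → L0 hit [D]
  4 | W B8 → L0 hit [D]
  5 | R B7 → L3 miss [-]
  6 | R B7 → L3 hit [-]
  7 | W B7 → L3 hit [D]
  8 | R B0 → L0 miss wb→B8 [-]
  9 | W B11 → L3 miss wb→B7 [D]
  10 | W B11 → L3 hit [D]
  11 | W B2 → L2 miss [D]
  12 | W B3 → L3 miss wb→B11 [D]
  13 | R B9 → L1 miss [-]
  14 | R B4 → L0 miss [-]

WB = [8, 7, 11]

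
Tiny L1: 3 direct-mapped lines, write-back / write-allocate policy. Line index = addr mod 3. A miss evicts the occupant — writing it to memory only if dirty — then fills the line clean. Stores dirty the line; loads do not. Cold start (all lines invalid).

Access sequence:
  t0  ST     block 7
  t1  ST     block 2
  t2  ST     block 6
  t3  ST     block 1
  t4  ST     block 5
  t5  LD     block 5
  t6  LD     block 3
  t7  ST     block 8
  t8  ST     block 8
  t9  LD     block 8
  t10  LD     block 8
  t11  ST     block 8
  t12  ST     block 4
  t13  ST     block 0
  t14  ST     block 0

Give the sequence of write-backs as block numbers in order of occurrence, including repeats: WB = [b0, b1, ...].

0: W B7 → L1 miss [D]
1: W B2 → L2 miss [D]
2: W B6 → L0 miss [D]
3: W B1 → L1 miss wb→B7 [D]
4: W B5 → L2 miss wb→B2 [D]
5: R B5 → L2 hit [D]
6: R B3 → L0 miss wb→B6 [-]
7: W B8 → L2 miss wb→B5 [D]
8: W B8 → L2 hit [D]
9: R B8 → L2 hit [D]
10: R B8 → L2 hit [D]
11: W B8 → L2 hit [D]
12: W B4 → L1 miss wb→B1 [D]
13: W B0 → L0 miss [D]
14: W B0 → L0 hit [D]

WB = [7, 2, 6, 5, 1]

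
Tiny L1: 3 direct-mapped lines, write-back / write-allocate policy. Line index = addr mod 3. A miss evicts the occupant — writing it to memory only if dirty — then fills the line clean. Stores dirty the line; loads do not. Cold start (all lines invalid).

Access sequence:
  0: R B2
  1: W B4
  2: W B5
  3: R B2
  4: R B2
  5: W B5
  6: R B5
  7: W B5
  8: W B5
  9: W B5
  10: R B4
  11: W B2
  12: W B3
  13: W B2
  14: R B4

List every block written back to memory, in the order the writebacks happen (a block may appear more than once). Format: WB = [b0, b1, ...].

WB = [5, 5]

  0 | R B2 → L2 miss [-]
  1 | W B4 → L1 miss [D]
  2 | W B5 → L2 miss [D]
  3 | R B2 → L2 miss wb→B5 [-]
  4 | R B2 → L2 hit [-]
  5 | W B5 → L2 miss [D]
  6 | R B5 → L2 hit [D]
  7 | W B5 → L2 hit [D]
  8 | W B5 → L2 hit [D]
  9 | W B5 → L2 hit [D]
  10 | R B4 → L1 hit [D]
  11 | W B2 → L2 miss wb→B5 [D]
  12 | W B3 → L0 miss [D]
  13 | W B2 → L2 hit [D]
  14 | R B4 → L1 hit [D]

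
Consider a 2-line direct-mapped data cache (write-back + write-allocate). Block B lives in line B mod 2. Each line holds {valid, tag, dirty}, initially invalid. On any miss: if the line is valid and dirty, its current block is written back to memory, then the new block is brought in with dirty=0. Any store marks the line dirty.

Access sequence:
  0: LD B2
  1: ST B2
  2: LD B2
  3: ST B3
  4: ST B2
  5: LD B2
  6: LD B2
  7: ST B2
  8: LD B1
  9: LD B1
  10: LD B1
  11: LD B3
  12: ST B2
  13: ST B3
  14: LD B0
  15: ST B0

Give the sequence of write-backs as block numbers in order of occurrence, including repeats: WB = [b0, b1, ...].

WB = [3, 2]

  0 | R B2 → L0 miss [-]
  1 | W B2 → L0 hit [D]
  2 | R B2 → L0 hit [D]
  3 | W B3 → L1 miss [D]
  4 | W B2 → L0 hit [D]
  5 | R B2 → L0 hit [D]
  6 | R B2 → L0 hit [D]
  7 | W B2 → L0 hit [D]
  8 | R B1 → L1 miss wb→B3 [-]
  9 | R B1 → L1 hit [-]
  10 | R B1 → L1 hit [-]
  11 | R B3 → L1 miss [-]
  12 | W B2 → L0 hit [D]
  13 | W B3 → L1 hit [D]
  14 | R B0 → L0 miss wb→B2 [-]
  15 | W B0 → L0 hit [D]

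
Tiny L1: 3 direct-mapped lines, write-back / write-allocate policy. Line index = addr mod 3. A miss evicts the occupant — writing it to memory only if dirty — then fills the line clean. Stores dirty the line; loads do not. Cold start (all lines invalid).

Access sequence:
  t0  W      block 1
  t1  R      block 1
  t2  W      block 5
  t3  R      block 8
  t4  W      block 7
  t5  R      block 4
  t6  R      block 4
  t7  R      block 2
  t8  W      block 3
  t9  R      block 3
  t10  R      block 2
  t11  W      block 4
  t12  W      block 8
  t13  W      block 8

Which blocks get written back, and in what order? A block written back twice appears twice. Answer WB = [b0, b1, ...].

WB = [5, 1, 7]

0: W B1 → L1 miss [D]
1: R B1 → L1 hit [D]
2: W B5 → L2 miss [D]
3: R B8 → L2 miss wb→B5 [-]
4: W B7 → L1 miss wb→B1 [D]
5: R B4 → L1 miss wb→B7 [-]
6: R B4 → L1 hit [-]
7: R B2 → L2 miss [-]
8: W B3 → L0 miss [D]
9: R B3 → L0 hit [D]
10: R B2 → L2 hit [-]
11: W B4 → L1 hit [D]
12: W B8 → L2 miss [D]
13: W B8 → L2 hit [D]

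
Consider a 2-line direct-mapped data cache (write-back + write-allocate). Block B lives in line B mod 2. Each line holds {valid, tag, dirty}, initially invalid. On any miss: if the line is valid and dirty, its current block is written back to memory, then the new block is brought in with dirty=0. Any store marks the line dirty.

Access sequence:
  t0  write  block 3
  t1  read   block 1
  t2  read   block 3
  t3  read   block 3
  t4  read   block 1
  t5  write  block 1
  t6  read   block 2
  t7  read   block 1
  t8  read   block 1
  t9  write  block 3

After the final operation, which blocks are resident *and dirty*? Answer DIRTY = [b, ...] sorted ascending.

DIRTY = [3]

0: W B3 -> L1 miss  d=D]
1: R B1 -> L1 miss wb->B3  d=-]
2: R B3 -> L1 miss  d=-]
3: R B3 -> L1 hit  d=-]
4: R B1 -> L1 miss  d=-]
5: W B1 -> L1 hit  d=D]
6: R B2 -> L0 miss  d=-]
7: R B1 -> L1 hit  d=D]
8: R B1 -> L1 hit  d=D]
9: W B3 -> L1 miss wb->B1  d=D]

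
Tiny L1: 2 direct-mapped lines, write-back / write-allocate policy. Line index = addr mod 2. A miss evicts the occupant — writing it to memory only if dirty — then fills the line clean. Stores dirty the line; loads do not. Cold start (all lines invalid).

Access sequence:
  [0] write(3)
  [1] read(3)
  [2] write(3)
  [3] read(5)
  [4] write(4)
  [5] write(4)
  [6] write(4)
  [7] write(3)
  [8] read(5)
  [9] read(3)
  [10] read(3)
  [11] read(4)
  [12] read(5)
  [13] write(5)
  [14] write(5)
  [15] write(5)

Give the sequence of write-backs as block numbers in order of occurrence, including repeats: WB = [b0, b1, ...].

0: W B3 -> L1 miss  d=D]
1: R B3 -> L1 hit  d=D]
2: W B3 -> L1 hit  d=D]
3: R B5 -> L1 miss wb->B3  d=-]
4: W B4 -> L0 miss  d=D]
5: W B4 -> L0 hit  d=D]
6: W B4 -> L0 hit  d=D]
7: W B3 -> L1 miss  d=D]
8: R B5 -> L1 miss wb->B3  d=-]
9: R B3 -> L1 miss  d=-]
10: R B3 -> L1 hit  d=-]
11: R B4 -> L0 hit  d=D]
12: R B5 -> L1 miss  d=-]
13: W B5 -> L1 hit  d=D]
14: W B5 -> L1 hit  d=D]
15: W B5 -> L1 hit  d=D]

WB = [3, 3]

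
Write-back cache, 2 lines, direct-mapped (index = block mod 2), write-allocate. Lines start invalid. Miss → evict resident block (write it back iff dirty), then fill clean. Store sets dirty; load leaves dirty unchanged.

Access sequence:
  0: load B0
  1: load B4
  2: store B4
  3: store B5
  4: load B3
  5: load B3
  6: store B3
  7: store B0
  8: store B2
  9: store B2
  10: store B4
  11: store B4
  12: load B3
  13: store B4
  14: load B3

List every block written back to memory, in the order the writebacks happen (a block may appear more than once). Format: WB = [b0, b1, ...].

WB = [5, 4, 0, 2]

0: R B0 → L0 miss [-]
1: R B4 → L0 miss [-]
2: W B4 → L0 hit [D]
3: W B5 → L1 miss [D]
4: R B3 → L1 miss wb→B5 [-]
5: R B3 → L1 hit [-]
6: W B3 → L1 hit [D]
7: W B0 → L0 miss wb→B4 [D]
8: W B2 → L0 miss wb→B0 [D]
9: W B2 → L0 hit [D]
10: W B4 → L0 miss wb→B2 [D]
11: W B4 → L0 hit [D]
12: R B3 → L1 hit [D]
13: W B4 → L0 hit [D]
14: R B3 → L1 hit [D]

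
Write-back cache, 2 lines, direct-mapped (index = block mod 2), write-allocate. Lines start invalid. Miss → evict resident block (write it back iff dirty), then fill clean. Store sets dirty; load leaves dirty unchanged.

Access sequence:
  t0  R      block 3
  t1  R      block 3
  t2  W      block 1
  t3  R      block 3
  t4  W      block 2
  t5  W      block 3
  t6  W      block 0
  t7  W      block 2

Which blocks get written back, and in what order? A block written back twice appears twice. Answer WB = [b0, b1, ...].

0: R B3 → L1 miss [-]
1: R B3 → L1 hit [-]
2: W B1 → L1 miss [D]
3: R B3 → L1 miss wb→B1 [-]
4: W B2 → L0 miss [D]
5: W B3 → L1 hit [D]
6: W B0 → L0 miss wb→B2 [D]
7: W B2 → L0 miss wb→B0 [D]

WB = [1, 2, 0]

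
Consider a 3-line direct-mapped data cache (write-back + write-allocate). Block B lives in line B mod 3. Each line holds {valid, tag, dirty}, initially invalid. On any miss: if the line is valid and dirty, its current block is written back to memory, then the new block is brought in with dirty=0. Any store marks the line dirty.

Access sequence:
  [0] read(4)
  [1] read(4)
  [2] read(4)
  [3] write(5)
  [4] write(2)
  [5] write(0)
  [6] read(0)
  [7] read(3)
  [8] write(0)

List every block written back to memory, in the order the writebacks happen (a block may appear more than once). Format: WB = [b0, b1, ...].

WB = [5, 0]

0: R B4 -> L1 miss  d=-]
1: R B4 -> L1 hit  d=-]
2: R B4 -> L1 hit  d=-]
3: W B5 -> L2 miss  d=D]
4: W B2 -> L2 miss wb->B5  d=D]
5: W B0 -> L0 miss  d=D]
6: R B0 -> L0 hit  d=D]
7: R B3 -> L0 miss wb->B0  d=-]
8: W B0 -> L0 miss  d=D]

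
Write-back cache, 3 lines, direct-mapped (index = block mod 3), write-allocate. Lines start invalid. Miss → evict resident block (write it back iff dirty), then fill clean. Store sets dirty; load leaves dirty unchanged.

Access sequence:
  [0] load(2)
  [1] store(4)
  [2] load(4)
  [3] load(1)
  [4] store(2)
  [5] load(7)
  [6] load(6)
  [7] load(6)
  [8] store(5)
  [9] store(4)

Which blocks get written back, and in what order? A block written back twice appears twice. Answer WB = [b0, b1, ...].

WB = [4, 2]

0: R B2 → L2 miss [-]
1: W B4 → L1 miss [D]
2: R B4 → L1 hit [D]
3: R B1 → L1 miss wb→B4 [-]
4: W B2 → L2 hit [D]
5: R B7 → L1 miss [-]
6: R B6 → L0 miss [-]
7: R B6 → L0 hit [-]
8: W B5 → L2 miss wb→B2 [D]
9: W B4 → L1 miss [D]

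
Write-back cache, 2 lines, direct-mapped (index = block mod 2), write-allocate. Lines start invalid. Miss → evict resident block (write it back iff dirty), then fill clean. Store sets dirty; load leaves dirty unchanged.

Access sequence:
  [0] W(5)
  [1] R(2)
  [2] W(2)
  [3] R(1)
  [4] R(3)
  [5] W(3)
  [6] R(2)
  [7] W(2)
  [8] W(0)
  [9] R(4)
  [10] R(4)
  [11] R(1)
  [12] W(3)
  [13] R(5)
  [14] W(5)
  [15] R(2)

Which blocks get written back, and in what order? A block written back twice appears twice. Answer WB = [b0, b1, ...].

0: W B5 → L1 miss [D]
1: R B2 → L0 miss [-]
2: W B2 → L0 hit [D]
3: R B1 → L1 miss wb→B5 [-]
4: R B3 → L1 miss [-]
5: W B3 → L1 hit [D]
6: R B2 → L0 hit [D]
7: W B2 → L0 hit [D]
8: W B0 → L0 miss wb→B2 [D]
9: R B4 → L0 miss wb→B0 [-]
10: R B4 → L0 hit [-]
11: R B1 → L1 miss wb→B3 [-]
12: W B3 → L1 miss [D]
13: R B5 → L1 miss wb→B3 [-]
14: W B5 → L1 hit [D]
15: R B2 → L0 miss [-]

WB = [5, 2, 0, 3, 3]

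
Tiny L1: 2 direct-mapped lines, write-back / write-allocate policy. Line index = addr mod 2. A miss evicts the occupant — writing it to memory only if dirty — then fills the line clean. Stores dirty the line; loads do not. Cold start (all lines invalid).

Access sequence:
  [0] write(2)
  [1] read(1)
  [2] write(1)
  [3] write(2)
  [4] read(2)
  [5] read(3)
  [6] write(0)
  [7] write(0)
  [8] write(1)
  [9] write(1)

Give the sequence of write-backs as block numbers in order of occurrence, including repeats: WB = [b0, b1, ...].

  0 | W B2 → L0 miss [D]
  1 | R B1 → L1 miss [-]
  2 | W B1 → L1 hit [D]
  3 | W B2 → L0 hit [D]
  4 | R B2 → L0 hit [D]
  5 | R B3 → L1 miss wb→B1 [-]
  6 | W B0 → L0 miss wb→B2 [D]
  7 | W B0 → L0 hit [D]
  8 | W B1 → L1 miss [D]
  9 | W B1 → L1 hit [D]

WB = [1, 2]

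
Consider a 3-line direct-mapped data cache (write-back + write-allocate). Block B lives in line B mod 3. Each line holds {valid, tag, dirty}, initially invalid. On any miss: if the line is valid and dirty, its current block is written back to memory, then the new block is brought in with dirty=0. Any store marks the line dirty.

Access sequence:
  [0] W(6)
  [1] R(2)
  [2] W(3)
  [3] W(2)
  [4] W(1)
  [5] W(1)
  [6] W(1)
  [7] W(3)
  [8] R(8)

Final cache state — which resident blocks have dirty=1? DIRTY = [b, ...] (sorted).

  0 | W B6 → L0 miss [D]
  1 | R B2 → L2 miss [-]
  2 | W B3 → L0 miss wb→B6 [D]
  3 | W B2 → L2 hit [D]
  4 | W B1 → L1 miss [D]
  5 | W B1 → L1 hit [D]
  6 | W B1 → L1 hit [D]
  7 | W B3 → L0 hit [D]
  8 | R B8 → L2 miss wb→B2 [-]

DIRTY = [1, 3]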